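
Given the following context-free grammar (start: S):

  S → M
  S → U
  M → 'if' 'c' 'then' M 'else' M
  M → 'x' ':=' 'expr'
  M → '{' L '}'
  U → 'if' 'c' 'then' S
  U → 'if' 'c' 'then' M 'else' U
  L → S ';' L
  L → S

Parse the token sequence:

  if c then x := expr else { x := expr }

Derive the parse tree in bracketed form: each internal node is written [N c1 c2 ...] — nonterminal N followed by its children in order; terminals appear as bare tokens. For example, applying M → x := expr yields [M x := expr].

[S [M if c then [M x := expr] else [M { [L [S [M x := expr]]] }]]]

S
M
if c then M else M
if c then x := expr else M
if c then x := expr else { L }
if c then x := expr else { S }
if c then x := expr else { M }
if c then x := expr else { x := expr }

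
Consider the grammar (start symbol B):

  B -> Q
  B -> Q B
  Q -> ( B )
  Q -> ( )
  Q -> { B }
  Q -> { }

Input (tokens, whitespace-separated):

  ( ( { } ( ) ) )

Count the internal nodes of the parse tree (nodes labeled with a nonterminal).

8

[B [Q ( [B [Q ( [B [Q { }] [B [Q ( )]]] )]] )]]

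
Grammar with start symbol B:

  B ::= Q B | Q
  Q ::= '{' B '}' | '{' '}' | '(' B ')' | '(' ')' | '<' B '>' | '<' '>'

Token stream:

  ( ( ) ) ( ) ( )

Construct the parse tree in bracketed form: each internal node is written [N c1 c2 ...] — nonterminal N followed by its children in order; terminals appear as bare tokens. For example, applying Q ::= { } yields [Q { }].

[B [Q ( [B [Q ( )]] )] [B [Q ( )] [B [Q ( )]]]]

B
Q B
( B ) B
( Q ) B
( ( ) ) B
( ( ) ) Q B
( ( ) ) ( ) B
( ( ) ) ( ) Q
( ( ) ) ( ) ( )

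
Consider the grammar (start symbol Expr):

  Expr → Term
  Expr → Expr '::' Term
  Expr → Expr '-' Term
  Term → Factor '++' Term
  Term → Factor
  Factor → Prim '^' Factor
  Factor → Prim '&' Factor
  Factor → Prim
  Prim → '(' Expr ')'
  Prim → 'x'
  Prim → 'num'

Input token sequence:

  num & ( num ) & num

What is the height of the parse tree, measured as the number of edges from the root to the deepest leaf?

9

[Expr [Term [Factor [Prim num] & [Factor [Prim ( [Expr [Term [Factor [Prim num]]]] )] & [Factor [Prim num]]]]]]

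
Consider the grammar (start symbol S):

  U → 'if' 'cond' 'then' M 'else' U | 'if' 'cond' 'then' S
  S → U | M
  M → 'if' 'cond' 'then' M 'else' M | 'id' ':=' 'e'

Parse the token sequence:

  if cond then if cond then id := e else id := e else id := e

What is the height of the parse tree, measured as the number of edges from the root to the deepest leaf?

[S [M if cond then [M if cond then [M id := e] else [M id := e]] else [M id := e]]]

4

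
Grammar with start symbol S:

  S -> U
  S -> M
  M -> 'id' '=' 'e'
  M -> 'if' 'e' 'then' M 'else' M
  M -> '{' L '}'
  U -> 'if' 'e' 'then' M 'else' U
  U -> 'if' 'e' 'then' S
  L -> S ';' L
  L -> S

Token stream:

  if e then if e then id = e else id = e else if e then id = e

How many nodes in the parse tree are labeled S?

2

[S [U if e then [M if e then [M id = e] else [M id = e]] else [U if e then [S [M id = e]]]]]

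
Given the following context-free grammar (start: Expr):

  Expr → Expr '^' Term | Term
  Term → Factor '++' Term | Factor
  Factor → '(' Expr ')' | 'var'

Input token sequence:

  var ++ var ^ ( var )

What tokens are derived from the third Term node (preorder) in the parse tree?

[Expr [Expr [Term [Factor var] ++ [Term [Factor var]]]] ^ [Term [Factor ( [Expr [Term [Factor var]]] )]]]

( var )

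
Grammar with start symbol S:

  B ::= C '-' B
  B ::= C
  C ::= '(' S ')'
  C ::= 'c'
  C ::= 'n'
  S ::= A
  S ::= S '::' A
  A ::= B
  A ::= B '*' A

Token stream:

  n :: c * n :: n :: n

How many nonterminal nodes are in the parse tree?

19

[S [S [S [S [A [B [C n]]]] :: [A [B [C c]] * [A [B [C n]]]]] :: [A [B [C n]]]] :: [A [B [C n]]]]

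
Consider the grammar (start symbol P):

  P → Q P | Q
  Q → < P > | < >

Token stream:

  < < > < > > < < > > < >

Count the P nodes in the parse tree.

6

[P [Q < [P [Q < >] [P [Q < >]]] >] [P [Q < [P [Q < >]] >] [P [Q < >]]]]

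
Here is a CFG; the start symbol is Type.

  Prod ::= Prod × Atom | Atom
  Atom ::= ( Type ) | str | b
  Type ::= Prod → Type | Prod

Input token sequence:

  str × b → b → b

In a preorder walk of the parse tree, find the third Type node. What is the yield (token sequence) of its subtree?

[Type [Prod [Prod [Atom str]] × [Atom b]] → [Type [Prod [Atom b]] → [Type [Prod [Atom b]]]]]

b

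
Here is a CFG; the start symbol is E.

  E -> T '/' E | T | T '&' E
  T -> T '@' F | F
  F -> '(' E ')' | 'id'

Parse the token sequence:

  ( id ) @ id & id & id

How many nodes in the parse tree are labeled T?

[E [T [T [F ( [E [T [F id]]] )]] @ [F id]] & [E [T [F id]] & [E [T [F id]]]]]

5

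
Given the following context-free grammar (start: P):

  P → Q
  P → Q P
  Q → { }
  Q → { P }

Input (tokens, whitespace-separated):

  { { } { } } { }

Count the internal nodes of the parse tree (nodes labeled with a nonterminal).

[P [Q { [P [Q { }] [P [Q { }]]] }] [P [Q { }]]]

8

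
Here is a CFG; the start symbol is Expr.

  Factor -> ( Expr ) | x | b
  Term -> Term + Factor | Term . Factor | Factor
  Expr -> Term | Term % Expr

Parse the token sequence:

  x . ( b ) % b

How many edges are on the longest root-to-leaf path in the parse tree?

6

[Expr [Term [Term [Factor x]] . [Factor ( [Expr [Term [Factor b]]] )]] % [Expr [Term [Factor b]]]]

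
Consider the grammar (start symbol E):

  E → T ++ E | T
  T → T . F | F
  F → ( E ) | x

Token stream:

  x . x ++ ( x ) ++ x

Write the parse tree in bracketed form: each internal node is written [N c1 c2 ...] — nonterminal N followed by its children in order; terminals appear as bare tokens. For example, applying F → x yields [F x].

[E [T [T [F x]] . [F x]] ++ [E [T [F ( [E [T [F x]]] )]] ++ [E [T [F x]]]]]

E
T ++ E
T . F ++ E
F . F ++ E
x . F ++ E
x . x ++ E
x . x ++ T ++ E
x . x ++ F ++ E
x . x ++ ( E ) ++ E
x . x ++ ( T ) ++ E
x . x ++ ( F ) ++ E
x . x ++ ( x ) ++ E
x . x ++ ( x ) ++ T
x . x ++ ( x ) ++ F
x . x ++ ( x ) ++ x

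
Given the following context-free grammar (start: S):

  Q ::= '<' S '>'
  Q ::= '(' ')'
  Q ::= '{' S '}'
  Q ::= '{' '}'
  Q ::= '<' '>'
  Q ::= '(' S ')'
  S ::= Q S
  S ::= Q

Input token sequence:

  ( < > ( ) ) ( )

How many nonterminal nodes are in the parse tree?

8

[S [Q ( [S [Q < >] [S [Q ( )]]] )] [S [Q ( )]]]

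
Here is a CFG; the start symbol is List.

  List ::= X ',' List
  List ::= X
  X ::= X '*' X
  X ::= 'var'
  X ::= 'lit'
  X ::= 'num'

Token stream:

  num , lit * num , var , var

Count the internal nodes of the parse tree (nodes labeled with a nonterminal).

[List [X num] , [List [X [X lit] * [X num]] , [List [X var] , [List [X var]]]]]

10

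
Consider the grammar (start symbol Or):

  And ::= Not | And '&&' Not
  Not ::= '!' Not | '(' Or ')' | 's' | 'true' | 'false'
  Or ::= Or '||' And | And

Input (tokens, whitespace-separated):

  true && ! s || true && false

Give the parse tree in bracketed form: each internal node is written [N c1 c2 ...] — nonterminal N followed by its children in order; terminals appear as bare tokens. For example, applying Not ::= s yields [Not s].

[Or [Or [And [And [Not true]] && [Not ! [Not s]]]] || [And [And [Not true]] && [Not false]]]

Or
Or || And
And || And
And && Not || And
Not && Not || And
true && Not || And
true && ! Not || And
true && ! s || And
true && ! s || And && Not
true && ! s || Not && Not
true && ! s || true && Not
true && ! s || true && false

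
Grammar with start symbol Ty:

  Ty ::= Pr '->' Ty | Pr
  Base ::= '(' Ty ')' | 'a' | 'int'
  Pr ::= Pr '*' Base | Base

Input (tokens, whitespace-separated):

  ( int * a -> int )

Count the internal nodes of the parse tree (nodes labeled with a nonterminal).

11

[Ty [Pr [Base ( [Ty [Pr [Pr [Base int]] * [Base a]] -> [Ty [Pr [Base int]]]] )]]]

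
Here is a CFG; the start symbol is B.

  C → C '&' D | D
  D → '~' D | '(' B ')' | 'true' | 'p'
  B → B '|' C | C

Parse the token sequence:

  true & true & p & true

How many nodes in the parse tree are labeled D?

[B [C [C [C [C [D true]] & [D true]] & [D p]] & [D true]]]

4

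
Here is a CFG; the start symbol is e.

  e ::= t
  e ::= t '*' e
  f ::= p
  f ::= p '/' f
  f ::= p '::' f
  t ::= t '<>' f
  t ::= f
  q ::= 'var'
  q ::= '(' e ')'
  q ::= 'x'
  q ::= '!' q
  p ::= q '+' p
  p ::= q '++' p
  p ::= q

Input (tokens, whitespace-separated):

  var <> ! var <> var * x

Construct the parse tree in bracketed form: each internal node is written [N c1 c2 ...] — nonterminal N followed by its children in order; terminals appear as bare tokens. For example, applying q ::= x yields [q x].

[e [t [t [t [f [p [q var]]]] <> [f [p [q ! [q var]]]]] <> [f [p [q var]]]] * [e [t [f [p [q x]]]]]]

e
t * e
t <> f * e
t <> f <> f * e
f <> f <> f * e
p <> f <> f * e
q <> f <> f * e
var <> f <> f * e
var <> p <> f * e
var <> q <> f * e
var <> ! q <> f * e
var <> ! var <> f * e
var <> ! var <> p * e
var <> ! var <> q * e
var <> ! var <> var * e
var <> ! var <> var * t
var <> ! var <> var * f
var <> ! var <> var * p
var <> ! var <> var * q
var <> ! var <> var * x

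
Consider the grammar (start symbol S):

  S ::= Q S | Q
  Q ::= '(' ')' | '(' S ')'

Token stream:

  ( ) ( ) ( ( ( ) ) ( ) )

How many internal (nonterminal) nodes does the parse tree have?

[S [Q ( )] [S [Q ( )] [S [Q ( [S [Q ( [S [Q ( )]] )] [S [Q ( )]]] )]]]]

12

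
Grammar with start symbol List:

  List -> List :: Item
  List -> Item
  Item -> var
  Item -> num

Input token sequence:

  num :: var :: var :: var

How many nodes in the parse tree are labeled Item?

[List [List [List [List [Item num]] :: [Item var]] :: [Item var]] :: [Item var]]

4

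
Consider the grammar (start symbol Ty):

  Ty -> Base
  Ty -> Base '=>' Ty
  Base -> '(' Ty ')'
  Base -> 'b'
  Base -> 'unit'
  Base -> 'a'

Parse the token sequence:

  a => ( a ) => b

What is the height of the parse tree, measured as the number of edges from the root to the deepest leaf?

[Ty [Base a] => [Ty [Base ( [Ty [Base a]] )] => [Ty [Base b]]]]

5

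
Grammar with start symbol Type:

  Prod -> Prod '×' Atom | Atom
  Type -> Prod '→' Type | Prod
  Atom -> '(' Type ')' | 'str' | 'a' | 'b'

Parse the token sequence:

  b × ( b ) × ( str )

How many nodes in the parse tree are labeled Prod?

[Type [Prod [Prod [Prod [Atom b]] × [Atom ( [Type [Prod [Atom b]]] )]] × [Atom ( [Type [Prod [Atom str]]] )]]]

5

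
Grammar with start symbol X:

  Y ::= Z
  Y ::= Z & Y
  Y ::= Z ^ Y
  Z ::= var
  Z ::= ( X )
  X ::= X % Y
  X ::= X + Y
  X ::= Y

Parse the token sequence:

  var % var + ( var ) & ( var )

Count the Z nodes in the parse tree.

[X [X [X [Y [Z var]]] % [Y [Z var]]] + [Y [Z ( [X [Y [Z var]]] )] & [Y [Z ( [X [Y [Z var]]] )]]]]

6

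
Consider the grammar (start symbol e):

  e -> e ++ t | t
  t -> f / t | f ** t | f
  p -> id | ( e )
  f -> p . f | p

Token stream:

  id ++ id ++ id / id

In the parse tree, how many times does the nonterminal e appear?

[e [e [e [t [f [p id]]]] ++ [t [f [p id]]]] ++ [t [f [p id]] / [t [f [p id]]]]]

3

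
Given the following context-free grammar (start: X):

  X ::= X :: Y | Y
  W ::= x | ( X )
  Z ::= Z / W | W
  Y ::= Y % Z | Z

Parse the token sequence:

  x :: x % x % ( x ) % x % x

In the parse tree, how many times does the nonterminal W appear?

7

[X [X [Y [Z [W x]]]] :: [Y [Y [Y [Y [Y [Z [W x]]] % [Z [W x]]] % [Z [W ( [X [Y [Z [W x]]]] )]]] % [Z [W x]]] % [Z [W x]]]]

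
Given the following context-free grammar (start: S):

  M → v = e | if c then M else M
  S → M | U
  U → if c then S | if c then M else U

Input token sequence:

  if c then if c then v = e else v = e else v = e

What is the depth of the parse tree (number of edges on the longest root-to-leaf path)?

[S [M if c then [M if c then [M v = e] else [M v = e]] else [M v = e]]]

4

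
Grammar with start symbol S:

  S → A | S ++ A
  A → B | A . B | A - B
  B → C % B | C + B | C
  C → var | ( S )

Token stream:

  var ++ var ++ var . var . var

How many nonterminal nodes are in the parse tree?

18

[S [S [S [A [B [C var]]]] ++ [A [B [C var]]]] ++ [A [A [A [B [C var]]] . [B [C var]]] . [B [C var]]]]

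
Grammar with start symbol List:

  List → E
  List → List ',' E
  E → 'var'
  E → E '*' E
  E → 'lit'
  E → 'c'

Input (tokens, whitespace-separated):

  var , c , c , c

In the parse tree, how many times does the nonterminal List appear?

4

[List [List [List [List [E var]] , [E c]] , [E c]] , [E c]]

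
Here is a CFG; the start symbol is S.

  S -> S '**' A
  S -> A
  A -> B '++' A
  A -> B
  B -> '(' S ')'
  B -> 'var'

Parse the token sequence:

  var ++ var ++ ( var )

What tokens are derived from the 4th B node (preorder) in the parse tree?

var

[S [A [B var] ++ [A [B var] ++ [A [B ( [S [A [B var]]] )]]]]]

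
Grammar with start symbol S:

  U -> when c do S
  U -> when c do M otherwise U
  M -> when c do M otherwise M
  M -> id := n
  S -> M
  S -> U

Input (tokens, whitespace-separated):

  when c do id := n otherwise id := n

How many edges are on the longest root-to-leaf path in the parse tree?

3

[S [M when c do [M id := n] otherwise [M id := n]]]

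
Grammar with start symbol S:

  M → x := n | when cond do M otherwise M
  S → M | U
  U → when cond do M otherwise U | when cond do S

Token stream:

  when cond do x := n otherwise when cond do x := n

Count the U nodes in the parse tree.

2

[S [U when cond do [M x := n] otherwise [U when cond do [S [M x := n]]]]]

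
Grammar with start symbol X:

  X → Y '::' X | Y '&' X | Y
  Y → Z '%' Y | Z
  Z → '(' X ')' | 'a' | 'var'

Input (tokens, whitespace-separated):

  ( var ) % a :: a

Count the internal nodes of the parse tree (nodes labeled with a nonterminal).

[X [Y [Z ( [X [Y [Z var]]] )] % [Y [Z a]]] :: [X [Y [Z a]]]]

11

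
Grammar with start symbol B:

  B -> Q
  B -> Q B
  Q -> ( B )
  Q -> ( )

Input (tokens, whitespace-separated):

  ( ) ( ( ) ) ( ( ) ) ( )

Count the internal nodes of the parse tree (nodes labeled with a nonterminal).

12

[B [Q ( )] [B [Q ( [B [Q ( )]] )] [B [Q ( [B [Q ( )]] )] [B [Q ( )]]]]]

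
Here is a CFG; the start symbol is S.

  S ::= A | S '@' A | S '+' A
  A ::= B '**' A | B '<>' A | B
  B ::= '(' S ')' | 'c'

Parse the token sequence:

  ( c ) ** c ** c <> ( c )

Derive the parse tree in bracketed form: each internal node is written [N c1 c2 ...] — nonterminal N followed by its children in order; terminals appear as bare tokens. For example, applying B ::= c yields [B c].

S
A
B ** A
( S ) ** A
( A ) ** A
( B ) ** A
( c ) ** A
( c ) ** B ** A
( c ) ** c ** A
( c ) ** c ** B <> A
( c ) ** c ** c <> A
( c ) ** c ** c <> B
( c ) ** c ** c <> ( S )
( c ) ** c ** c <> ( A )
( c ) ** c ** c <> ( B )
( c ) ** c ** c <> ( c )

[S [A [B ( [S [A [B c]]] )] ** [A [B c] ** [A [B c] <> [A [B ( [S [A [B c]]] )]]]]]]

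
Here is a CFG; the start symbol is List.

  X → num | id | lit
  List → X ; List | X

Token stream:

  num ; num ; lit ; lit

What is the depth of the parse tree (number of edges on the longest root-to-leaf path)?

5

[List [X num] ; [List [X num] ; [List [X lit] ; [List [X lit]]]]]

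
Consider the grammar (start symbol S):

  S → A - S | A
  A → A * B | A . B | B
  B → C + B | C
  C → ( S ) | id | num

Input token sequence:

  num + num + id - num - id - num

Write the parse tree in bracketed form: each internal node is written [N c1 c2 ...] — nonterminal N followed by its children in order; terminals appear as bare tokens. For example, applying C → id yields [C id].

S
A - S
B - S
C + B - S
num + B - S
num + C + B - S
num + num + B - S
num + num + C - S
num + num + id - S
num + num + id - A - S
num + num + id - B - S
num + num + id - C - S
num + num + id - num - S
num + num + id - num - A - S
num + num + id - num - B - S
num + num + id - num - C - S
num + num + id - num - id - S
num + num + id - num - id - A
num + num + id - num - id - B
num + num + id - num - id - C
num + num + id - num - id - num

[S [A [B [C num] + [B [C num] + [B [C id]]]]] - [S [A [B [C num]]] - [S [A [B [C id]]] - [S [A [B [C num]]]]]]]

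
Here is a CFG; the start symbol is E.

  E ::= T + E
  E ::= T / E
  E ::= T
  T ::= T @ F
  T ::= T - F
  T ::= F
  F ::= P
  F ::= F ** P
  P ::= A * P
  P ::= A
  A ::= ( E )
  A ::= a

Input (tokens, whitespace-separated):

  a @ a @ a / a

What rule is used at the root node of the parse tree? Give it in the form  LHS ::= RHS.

[E [T [T [T [F [P [A a]]]] @ [F [P [A a]]]] @ [F [P [A a]]]] / [E [T [F [P [A a]]]]]]

E ::= T / E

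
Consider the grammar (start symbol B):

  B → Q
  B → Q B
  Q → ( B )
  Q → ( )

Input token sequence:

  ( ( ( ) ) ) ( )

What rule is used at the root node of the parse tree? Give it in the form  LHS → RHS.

B → Q B

[B [Q ( [B [Q ( [B [Q ( )]] )]] )] [B [Q ( )]]]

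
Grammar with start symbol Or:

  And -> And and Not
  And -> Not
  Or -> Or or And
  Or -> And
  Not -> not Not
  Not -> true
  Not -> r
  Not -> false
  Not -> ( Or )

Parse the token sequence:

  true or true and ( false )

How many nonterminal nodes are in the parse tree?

[Or [Or [And [Not true]]] or [And [And [Not true]] and [Not ( [Or [And [Not false]]] )]]]

11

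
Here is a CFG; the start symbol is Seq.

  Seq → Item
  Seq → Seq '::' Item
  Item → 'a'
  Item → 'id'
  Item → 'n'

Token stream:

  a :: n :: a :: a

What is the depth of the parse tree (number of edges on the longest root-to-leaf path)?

[Seq [Seq [Seq [Seq [Item a]] :: [Item n]] :: [Item a]] :: [Item a]]

5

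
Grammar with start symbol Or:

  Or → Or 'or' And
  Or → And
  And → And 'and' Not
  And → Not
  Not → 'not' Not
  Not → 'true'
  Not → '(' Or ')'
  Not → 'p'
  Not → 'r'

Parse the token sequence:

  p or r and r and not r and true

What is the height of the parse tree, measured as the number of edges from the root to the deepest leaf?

[Or [Or [And [Not p]]] or [And [And [And [And [Not r]] and [Not r]] and [Not not [Not r]]] and [Not true]]]

6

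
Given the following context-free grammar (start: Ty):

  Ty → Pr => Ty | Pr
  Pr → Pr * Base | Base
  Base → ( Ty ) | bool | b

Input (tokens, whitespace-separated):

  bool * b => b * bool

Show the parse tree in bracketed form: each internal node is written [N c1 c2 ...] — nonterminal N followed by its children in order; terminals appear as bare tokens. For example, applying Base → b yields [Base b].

[Ty [Pr [Pr [Base bool]] * [Base b]] => [Ty [Pr [Pr [Base b]] * [Base bool]]]]

Ty
Pr => Ty
Pr * Base => Ty
Base * Base => Ty
bool * Base => Ty
bool * b => Ty
bool * b => Pr
bool * b => Pr * Base
bool * b => Base * Base
bool * b => b * Base
bool * b => b * bool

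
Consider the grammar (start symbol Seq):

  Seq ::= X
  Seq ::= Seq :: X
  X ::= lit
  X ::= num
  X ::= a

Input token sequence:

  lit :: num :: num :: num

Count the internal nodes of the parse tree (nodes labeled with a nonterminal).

[Seq [Seq [Seq [Seq [X lit]] :: [X num]] :: [X num]] :: [X num]]

8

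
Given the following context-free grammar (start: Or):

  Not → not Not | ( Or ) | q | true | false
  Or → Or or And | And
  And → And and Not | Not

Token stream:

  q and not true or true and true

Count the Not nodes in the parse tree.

[Or [Or [And [And [Not q]] and [Not not [Not true]]]] or [And [And [Not true]] and [Not true]]]

5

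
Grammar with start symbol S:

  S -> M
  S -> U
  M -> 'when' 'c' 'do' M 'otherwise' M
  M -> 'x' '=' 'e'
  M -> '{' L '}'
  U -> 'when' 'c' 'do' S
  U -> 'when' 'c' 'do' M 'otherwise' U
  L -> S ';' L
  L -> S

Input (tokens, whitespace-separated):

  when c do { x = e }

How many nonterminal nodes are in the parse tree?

7

[S [U when c do [S [M { [L [S [M x = e]]] }]]]]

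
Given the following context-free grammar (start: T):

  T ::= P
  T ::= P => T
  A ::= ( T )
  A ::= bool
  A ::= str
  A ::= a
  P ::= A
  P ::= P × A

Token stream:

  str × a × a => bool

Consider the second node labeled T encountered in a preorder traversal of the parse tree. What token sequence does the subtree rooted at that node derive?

bool

[T [P [P [P [A str]] × [A a]] × [A a]] => [T [P [A bool]]]]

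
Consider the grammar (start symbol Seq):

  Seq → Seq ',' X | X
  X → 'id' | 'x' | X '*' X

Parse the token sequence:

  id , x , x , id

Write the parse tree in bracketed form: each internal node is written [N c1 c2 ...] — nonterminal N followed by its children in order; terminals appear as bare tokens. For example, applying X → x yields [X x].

Seq
Seq , X
Seq , X , X
Seq , X , X , X
X , X , X , X
id , X , X , X
id , x , X , X
id , x , x , X
id , x , x , id

[Seq [Seq [Seq [Seq [X id]] , [X x]] , [X x]] , [X id]]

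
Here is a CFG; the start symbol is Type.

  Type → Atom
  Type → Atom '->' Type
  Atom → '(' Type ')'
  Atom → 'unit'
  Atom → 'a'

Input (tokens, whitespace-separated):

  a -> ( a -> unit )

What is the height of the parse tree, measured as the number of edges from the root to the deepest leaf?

[Type [Atom a] -> [Type [Atom ( [Type [Atom a] -> [Type [Atom unit]]] )]]]

6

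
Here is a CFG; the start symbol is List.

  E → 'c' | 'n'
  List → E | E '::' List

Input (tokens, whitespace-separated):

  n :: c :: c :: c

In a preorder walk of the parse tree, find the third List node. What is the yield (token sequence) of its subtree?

[List [E n] :: [List [E c] :: [List [E c] :: [List [E c]]]]]

c :: c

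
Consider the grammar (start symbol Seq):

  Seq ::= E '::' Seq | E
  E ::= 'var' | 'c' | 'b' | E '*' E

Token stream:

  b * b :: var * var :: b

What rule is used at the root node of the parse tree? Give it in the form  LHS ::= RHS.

[Seq [E [E b] * [E b]] :: [Seq [E [E var] * [E var]] :: [Seq [E b]]]]

Seq ::= E '::' Seq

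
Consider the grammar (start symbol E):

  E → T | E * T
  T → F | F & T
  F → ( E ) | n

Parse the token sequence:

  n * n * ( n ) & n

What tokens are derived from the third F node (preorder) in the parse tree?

[E [E [E [T [F n]]] * [T [F n]]] * [T [F ( [E [T [F n]]] )] & [T [F n]]]]

( n )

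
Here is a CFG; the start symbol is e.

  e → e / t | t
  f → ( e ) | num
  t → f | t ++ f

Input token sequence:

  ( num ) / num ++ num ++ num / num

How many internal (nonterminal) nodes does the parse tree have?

[e [e [e [t [f ( [e [t [f num]]] )]]] / [t [t [t [f num]] ++ [f num]] ++ [f num]]] / [t [f num]]]

16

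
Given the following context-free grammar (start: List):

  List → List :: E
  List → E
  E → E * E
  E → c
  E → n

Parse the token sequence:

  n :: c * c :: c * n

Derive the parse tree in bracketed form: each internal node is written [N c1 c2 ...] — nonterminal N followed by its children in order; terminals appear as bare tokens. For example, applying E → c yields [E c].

[List [List [List [E n]] :: [E [E c] * [E c]]] :: [E [E c] * [E n]]]

List
List :: E
List :: E :: E
E :: E :: E
n :: E :: E
n :: E * E :: E
n :: c * E :: E
n :: c * c :: E
n :: c * c :: E * E
n :: c * c :: c * E
n :: c * c :: c * n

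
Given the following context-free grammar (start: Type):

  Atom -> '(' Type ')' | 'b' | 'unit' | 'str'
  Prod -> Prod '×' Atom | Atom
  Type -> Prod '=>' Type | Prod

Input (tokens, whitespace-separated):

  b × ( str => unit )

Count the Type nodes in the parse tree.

[Type [Prod [Prod [Atom b]] × [Atom ( [Type [Prod [Atom str]] => [Type [Prod [Atom unit]]]] )]]]

3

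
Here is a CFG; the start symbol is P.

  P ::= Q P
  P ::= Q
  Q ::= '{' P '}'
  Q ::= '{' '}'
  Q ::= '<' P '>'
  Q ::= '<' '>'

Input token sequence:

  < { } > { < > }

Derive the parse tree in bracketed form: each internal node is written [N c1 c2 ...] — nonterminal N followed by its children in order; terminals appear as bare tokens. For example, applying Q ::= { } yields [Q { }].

P
Q P
< P > P
< Q > P
< { } > P
< { } > Q
< { } > { P }
< { } > { Q }
< { } > { < > }

[P [Q < [P [Q { }]] >] [P [Q { [P [Q < >]] }]]]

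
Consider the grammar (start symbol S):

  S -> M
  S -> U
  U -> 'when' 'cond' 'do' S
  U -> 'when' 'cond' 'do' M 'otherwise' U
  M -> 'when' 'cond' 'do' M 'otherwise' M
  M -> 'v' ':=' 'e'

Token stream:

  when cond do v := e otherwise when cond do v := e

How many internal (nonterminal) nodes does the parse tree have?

[S [U when cond do [M v := e] otherwise [U when cond do [S [M v := e]]]]]

6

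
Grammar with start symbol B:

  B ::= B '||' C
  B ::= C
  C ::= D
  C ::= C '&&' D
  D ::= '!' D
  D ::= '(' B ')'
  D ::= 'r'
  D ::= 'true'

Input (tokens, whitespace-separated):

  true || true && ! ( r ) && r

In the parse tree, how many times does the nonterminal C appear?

5

[B [B [C [D true]]] || [C [C [C [D true]] && [D ! [D ( [B [C [D r]]] )]]] && [D r]]]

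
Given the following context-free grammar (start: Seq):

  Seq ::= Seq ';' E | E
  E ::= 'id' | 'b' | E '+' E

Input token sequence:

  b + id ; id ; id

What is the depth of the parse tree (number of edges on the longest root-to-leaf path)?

[Seq [Seq [Seq [E [E b] + [E id]]] ; [E id]] ; [E id]]

5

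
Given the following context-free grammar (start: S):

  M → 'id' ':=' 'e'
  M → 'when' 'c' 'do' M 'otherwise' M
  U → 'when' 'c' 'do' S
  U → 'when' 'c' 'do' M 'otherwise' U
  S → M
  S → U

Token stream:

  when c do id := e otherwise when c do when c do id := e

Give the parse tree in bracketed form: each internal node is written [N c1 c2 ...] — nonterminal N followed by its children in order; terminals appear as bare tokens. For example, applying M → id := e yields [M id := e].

[S [U when c do [M id := e] otherwise [U when c do [S [U when c do [S [M id := e]]]]]]]

S
U
when c do M otherwise U
when c do id := e otherwise U
when c do id := e otherwise when c do S
when c do id := e otherwise when c do U
when c do id := e otherwise when c do when c do S
when c do id := e otherwise when c do when c do M
when c do id := e otherwise when c do when c do id := e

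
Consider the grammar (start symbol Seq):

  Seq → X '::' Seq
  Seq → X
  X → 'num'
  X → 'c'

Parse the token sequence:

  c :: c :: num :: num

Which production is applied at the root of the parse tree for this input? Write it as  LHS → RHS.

[Seq [X c] :: [Seq [X c] :: [Seq [X num] :: [Seq [X num]]]]]

Seq → X '::' Seq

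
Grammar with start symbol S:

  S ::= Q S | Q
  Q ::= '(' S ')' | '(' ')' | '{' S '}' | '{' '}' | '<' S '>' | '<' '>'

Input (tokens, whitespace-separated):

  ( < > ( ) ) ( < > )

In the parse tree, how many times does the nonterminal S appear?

5

[S [Q ( [S [Q < >] [S [Q ( )]]] )] [S [Q ( [S [Q < >]] )]]]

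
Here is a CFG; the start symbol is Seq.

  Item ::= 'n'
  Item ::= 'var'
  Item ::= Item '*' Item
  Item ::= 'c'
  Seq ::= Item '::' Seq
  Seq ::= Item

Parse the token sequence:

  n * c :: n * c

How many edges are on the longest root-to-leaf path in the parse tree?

[Seq [Item [Item n] * [Item c]] :: [Seq [Item [Item n] * [Item c]]]]

4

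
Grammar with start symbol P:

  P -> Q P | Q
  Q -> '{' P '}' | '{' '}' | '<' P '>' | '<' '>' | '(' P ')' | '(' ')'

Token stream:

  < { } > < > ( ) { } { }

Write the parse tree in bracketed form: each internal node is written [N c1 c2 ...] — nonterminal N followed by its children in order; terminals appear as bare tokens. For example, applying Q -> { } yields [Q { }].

P
Q P
< P > P
< Q > P
< { } > P
< { } > Q P
< { } > < > P
< { } > < > Q P
< { } > < > ( ) P
< { } > < > ( ) Q P
< { } > < > ( ) { } P
< { } > < > ( ) { } Q
< { } > < > ( ) { } { }

[P [Q < [P [Q { }]] >] [P [Q < >] [P [Q ( )] [P [Q { }] [P [Q { }]]]]]]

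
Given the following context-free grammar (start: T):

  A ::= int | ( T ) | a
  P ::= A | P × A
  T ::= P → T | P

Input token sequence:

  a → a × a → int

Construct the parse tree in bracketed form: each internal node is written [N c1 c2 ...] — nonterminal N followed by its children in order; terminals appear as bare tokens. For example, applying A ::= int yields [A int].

[T [P [A a]] → [T [P [P [A a]] × [A a]] → [T [P [A int]]]]]

T
P → T
A → T
a → T
a → P → T
a → P × A → T
a → A × A → T
a → a × A → T
a → a × a → T
a → a × a → P
a → a × a → A
a → a × a → int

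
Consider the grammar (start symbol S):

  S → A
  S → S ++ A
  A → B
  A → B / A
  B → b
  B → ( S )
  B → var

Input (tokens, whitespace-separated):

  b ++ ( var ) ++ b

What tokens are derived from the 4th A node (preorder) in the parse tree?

[S [S [S [A [B b]]] ++ [A [B ( [S [A [B var]]] )]]] ++ [A [B b]]]

b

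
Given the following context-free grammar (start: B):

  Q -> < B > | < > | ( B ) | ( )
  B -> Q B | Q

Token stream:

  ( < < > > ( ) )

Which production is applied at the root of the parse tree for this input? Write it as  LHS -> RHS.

B -> Q

[B [Q ( [B [Q < [B [Q < >]] >] [B [Q ( )]]] )]]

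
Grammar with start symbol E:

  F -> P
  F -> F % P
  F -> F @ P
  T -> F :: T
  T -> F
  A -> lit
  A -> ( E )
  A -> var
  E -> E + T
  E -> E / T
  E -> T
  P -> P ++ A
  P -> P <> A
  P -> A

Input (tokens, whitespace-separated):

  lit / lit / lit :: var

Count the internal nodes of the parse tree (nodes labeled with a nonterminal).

[E [E [E [T [F [P [A lit]]]]] / [T [F [P [A lit]]]]] / [T [F [P [A lit]]] :: [T [F [P [A var]]]]]]

19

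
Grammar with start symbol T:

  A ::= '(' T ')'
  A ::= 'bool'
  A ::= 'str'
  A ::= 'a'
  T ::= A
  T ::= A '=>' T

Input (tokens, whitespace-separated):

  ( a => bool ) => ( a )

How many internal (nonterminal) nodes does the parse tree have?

10

[T [A ( [T [A a] => [T [A bool]]] )] => [T [A ( [T [A a]] )]]]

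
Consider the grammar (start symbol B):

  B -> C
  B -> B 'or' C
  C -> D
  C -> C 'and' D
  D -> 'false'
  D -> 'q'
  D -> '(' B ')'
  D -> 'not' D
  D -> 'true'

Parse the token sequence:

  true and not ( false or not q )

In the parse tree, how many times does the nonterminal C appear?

4

[B [C [C [D true]] and [D not [D ( [B [B [C [D false]]] or [C [D not [D q]]]] )]]]]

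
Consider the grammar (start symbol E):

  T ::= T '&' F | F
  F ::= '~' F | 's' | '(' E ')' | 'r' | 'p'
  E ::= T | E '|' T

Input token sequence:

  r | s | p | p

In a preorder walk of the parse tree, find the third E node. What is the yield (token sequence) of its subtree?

r | s

[E [E [E [E [T [F r]]] | [T [F s]]] | [T [F p]]] | [T [F p]]]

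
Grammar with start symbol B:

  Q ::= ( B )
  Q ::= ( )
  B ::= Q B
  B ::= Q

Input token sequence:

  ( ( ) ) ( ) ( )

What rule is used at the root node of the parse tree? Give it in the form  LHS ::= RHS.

B ::= Q B

[B [Q ( [B [Q ( )]] )] [B [Q ( )] [B [Q ( )]]]]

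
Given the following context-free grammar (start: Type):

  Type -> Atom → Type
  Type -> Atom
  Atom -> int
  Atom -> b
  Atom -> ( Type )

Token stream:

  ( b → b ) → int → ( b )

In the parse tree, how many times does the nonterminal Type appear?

[Type [Atom ( [Type [Atom b] → [Type [Atom b]]] )] → [Type [Atom int] → [Type [Atom ( [Type [Atom b]] )]]]]

6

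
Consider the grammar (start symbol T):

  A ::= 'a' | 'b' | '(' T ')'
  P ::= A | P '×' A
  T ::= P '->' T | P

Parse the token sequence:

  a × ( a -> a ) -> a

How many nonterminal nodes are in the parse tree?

[T [P [P [A a]] × [A ( [T [P [A a]] -> [T [P [A a]]]] )]] -> [T [P [A a]]]]

14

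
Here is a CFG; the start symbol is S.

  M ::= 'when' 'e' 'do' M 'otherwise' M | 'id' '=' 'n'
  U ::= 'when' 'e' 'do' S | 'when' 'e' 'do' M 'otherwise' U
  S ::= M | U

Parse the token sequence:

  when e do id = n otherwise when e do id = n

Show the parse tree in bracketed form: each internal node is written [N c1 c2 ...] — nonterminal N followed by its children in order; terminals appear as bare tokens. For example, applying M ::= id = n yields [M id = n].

S
U
when e do M otherwise U
when e do id = n otherwise U
when e do id = n otherwise when e do S
when e do id = n otherwise when e do M
when e do id = n otherwise when e do id = n

[S [U when e do [M id = n] otherwise [U when e do [S [M id = n]]]]]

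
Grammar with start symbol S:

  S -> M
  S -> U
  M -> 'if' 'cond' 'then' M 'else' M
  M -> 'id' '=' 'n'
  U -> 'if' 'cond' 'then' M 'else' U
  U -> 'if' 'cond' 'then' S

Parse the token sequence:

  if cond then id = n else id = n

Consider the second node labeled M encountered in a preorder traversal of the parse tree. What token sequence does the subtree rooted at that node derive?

[S [M if cond then [M id = n] else [M id = n]]]

id = n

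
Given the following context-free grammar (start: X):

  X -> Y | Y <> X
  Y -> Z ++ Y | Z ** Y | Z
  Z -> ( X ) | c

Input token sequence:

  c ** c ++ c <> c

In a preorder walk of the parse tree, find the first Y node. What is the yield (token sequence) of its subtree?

c ** c ++ c

[X [Y [Z c] ** [Y [Z c] ++ [Y [Z c]]]] <> [X [Y [Z c]]]]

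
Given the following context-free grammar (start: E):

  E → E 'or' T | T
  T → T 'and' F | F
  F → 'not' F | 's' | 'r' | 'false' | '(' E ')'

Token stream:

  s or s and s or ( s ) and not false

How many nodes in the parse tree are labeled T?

[E [E [E [T [F s]]] or [T [T [F s]] and [F s]]] or [T [T [F ( [E [T [F s]]] )]] and [F not [F false]]]]

6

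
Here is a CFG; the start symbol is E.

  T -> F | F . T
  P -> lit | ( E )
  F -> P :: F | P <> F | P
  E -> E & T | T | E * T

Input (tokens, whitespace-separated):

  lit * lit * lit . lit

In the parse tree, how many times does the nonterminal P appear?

[E [E [E [T [F [P lit]]]] * [T [F [P lit]]]] * [T [F [P lit]] . [T [F [P lit]]]]]

4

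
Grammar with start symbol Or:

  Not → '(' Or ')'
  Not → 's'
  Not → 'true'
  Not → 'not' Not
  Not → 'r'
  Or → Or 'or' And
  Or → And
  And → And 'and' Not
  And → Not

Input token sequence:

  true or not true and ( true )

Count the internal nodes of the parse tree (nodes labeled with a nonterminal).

[Or [Or [And [Not true]]] or [And [And [Not not [Not true]]] and [Not ( [Or [And [Not true]]] )]]]

12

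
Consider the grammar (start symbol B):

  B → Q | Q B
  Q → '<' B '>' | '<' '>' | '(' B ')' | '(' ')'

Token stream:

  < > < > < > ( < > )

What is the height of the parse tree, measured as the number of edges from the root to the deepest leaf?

[B [Q < >] [B [Q < >] [B [Q < >] [B [Q ( [B [Q < >]] )]]]]]

7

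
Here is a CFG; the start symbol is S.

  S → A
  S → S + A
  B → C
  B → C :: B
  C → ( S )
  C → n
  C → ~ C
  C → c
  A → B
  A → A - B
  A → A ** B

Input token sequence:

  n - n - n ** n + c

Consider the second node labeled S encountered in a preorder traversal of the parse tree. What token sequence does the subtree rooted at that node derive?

n - n - n ** n

[S [S [A [A [A [A [B [C n]]] - [B [C n]]] - [B [C n]]] ** [B [C n]]]] + [A [B [C c]]]]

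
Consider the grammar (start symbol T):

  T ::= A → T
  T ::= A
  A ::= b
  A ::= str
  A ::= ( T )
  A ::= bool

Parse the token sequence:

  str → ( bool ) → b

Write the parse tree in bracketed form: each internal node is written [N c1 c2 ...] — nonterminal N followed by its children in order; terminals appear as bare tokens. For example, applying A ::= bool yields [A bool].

T
A → T
str → T
str → A → T
str → ( T ) → T
str → ( A ) → T
str → ( bool ) → T
str → ( bool ) → A
str → ( bool ) → b

[T [A str] → [T [A ( [T [A bool]] )] → [T [A b]]]]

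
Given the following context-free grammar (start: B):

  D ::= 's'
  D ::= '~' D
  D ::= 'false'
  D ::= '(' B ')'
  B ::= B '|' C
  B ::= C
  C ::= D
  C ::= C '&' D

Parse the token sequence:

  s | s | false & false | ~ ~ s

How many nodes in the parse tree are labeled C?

5

[B [B [B [B [C [D s]]] | [C [D s]]] | [C [C [D false]] & [D false]]] | [C [D ~ [D ~ [D s]]]]]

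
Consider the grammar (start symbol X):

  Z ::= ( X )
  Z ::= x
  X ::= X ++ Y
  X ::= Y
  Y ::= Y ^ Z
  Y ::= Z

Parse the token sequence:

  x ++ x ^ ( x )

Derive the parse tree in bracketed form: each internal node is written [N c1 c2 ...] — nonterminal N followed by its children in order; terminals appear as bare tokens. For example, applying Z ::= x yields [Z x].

X
X ++ Y
Y ++ Y
Z ++ Y
x ++ Y
x ++ Y ^ Z
x ++ Z ^ Z
x ++ x ^ Z
x ++ x ^ ( X )
x ++ x ^ ( Y )
x ++ x ^ ( Z )
x ++ x ^ ( x )

[X [X [Y [Z x]]] ++ [Y [Y [Z x]] ^ [Z ( [X [Y [Z x]]] )]]]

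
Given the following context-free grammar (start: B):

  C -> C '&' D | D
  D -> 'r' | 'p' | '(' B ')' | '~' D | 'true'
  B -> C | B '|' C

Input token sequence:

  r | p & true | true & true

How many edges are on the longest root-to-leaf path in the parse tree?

[B [B [B [C [D r]]] | [C [C [D p]] & [D true]]] | [C [C [D true]] & [D true]]]

5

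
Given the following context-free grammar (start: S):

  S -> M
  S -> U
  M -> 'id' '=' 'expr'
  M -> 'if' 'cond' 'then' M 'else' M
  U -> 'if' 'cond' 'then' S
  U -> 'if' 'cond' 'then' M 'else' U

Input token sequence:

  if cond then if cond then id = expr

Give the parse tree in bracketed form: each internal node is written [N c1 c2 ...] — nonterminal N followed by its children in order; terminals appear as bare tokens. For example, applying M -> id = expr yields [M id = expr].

S
U
if cond then S
if cond then U
if cond then if cond then S
if cond then if cond then M
if cond then if cond then id = expr

[S [U if cond then [S [U if cond then [S [M id = expr]]]]]]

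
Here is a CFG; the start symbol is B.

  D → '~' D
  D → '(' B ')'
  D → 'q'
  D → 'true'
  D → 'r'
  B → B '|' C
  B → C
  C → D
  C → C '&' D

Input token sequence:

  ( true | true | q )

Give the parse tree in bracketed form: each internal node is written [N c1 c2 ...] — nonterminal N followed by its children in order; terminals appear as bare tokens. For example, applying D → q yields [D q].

B
C
D
( B )
( B | C )
( B | C | C )
( C | C | C )
( D | C | C )
( true | C | C )
( true | D | C )
( true | true | C )
( true | true | D )
( true | true | q )

[B [C [D ( [B [B [B [C [D true]]] | [C [D true]]] | [C [D q]]] )]]]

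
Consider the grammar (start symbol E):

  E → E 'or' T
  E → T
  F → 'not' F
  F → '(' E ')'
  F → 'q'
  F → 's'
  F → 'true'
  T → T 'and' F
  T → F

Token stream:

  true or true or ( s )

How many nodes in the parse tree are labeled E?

[E [E [E [T [F true]]] or [T [F true]]] or [T [F ( [E [T [F s]]] )]]]

4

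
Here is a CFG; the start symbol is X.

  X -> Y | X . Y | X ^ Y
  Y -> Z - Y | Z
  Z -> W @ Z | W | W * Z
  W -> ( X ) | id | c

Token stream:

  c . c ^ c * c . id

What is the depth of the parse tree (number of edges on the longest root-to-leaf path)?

7

[X [X [X [X [Y [Z [W c]]]] . [Y [Z [W c]]]] ^ [Y [Z [W c] * [Z [W c]]]]] . [Y [Z [W id]]]]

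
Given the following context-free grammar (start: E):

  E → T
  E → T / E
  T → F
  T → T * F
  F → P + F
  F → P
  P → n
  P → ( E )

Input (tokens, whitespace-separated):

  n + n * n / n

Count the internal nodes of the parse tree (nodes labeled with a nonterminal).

[E [T [T [F [P n] + [F [P n]]]] * [F [P n]]] / [E [T [F [P n]]]]]

13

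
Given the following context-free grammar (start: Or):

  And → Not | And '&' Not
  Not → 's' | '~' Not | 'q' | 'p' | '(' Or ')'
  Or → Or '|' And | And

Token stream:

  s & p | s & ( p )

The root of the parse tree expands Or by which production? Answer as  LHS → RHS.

[Or [Or [And [And [Not s]] & [Not p]]] | [And [And [Not s]] & [Not ( [Or [And [Not p]]] )]]]

Or → Or '|' And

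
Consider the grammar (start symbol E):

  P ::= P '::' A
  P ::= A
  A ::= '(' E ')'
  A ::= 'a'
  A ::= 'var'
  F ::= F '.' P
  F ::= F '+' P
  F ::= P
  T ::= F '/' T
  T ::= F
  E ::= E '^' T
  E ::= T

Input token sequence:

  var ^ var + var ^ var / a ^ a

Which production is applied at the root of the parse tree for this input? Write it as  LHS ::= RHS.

[E [E [E [E [T [F [P [A var]]]]] ^ [T [F [F [P [A var]]] + [P [A var]]]]] ^ [T [F [P [A var]]] / [T [F [P [A a]]]]]] ^ [T [F [P [A a]]]]]

E ::= E '^' T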